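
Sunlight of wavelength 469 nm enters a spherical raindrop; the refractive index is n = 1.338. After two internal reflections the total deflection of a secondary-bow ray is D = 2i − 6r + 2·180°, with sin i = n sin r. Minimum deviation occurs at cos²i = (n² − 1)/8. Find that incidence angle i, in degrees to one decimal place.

cos²i = (1.338² − 1)/8 = (1.79024 − 1)/8 = 0.09878.
cos i = 0.31429, so i = 71.682°.

71.7°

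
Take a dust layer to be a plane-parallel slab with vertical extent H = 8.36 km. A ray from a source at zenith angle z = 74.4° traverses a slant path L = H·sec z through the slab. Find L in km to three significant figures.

31.1 km

sec z = 1/cos 74.4° = 3.7186.
L = 8.36 × 3.7186 = 31.087 km.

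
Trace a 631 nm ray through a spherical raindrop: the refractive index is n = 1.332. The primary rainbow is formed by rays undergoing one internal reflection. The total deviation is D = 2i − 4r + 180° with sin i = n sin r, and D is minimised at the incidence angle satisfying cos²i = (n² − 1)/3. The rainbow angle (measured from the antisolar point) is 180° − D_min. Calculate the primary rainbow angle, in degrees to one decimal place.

42.2°

cos²i = (1.77422 − 1)/3 = 0.25807; i = arccos(0.50801) = 59.469°.
sin r = sin 59.469°/1.332 = 0.64666; r = 40.290°.
D_min = 2·59.469° − 4·40.290° + 180° = 137.776°.
Rainbow angle = 180° − D_min = 42.224°.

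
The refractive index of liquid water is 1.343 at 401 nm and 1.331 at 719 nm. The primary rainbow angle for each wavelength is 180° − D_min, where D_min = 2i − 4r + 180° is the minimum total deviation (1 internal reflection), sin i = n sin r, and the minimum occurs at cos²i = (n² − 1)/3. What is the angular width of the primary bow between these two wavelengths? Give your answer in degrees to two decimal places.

1.72°

At 401 nm (n = 1.343): cos²i = 0.26788 → i = 58.830°, r = 39.577°, D_min = 139.354°, rainbow angle = 40.646°.
At 719 nm (n = 1.331): cos²i = 0.25719 → i = 59.527°, r = 40.356°, D_min = 137.630°, rainbow angle = 42.370°.
Angular width = |40.646° − 42.370°| = 1.724°.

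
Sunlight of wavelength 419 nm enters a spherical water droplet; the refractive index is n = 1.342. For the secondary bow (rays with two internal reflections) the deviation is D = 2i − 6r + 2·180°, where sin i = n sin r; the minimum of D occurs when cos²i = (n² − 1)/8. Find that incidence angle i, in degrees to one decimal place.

71.6°

cos²i = (1.342² − 1)/8 = (1.80096 − 1)/8 = 0.10012.
cos i = 0.31642, so i = 71.554°.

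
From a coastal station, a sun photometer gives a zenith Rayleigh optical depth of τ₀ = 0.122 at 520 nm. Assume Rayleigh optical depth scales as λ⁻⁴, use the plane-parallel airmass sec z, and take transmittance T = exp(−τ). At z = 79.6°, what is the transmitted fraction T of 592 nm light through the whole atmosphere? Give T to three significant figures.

sec 79.6° = 5.5396.
τ = 0.122 × (520/592)⁴ × 5.5396 = 0.122 × 0.5953 × 5.5396 = 0.4023.
T = exp(−0.4023) = 0.6688.

0.669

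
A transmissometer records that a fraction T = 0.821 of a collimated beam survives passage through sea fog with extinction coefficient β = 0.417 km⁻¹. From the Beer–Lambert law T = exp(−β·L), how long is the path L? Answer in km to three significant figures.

Beer–Lambert: T = exp(−βL) ⇒ L = −ln(T)/β = −ln(0.821)/0.417 = 0.1972/0.417 = 0.473 km.

0.473 km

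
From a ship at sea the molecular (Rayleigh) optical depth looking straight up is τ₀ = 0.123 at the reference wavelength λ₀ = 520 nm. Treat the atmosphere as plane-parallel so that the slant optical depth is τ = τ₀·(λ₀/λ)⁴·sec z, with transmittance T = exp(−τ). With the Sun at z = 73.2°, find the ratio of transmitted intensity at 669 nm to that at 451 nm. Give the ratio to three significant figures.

Airmass: sec 73.2° = 3.4598.
τ(669 nm) = 0.123 × (520/669)⁴ × 3.4598 = 0.123 × 0.3650 × 3.4598 = 0.1553.
τ(451 nm) = 0.123 × (520/451)⁴ × 3.4598 = 0.123 × 1.7673 × 3.4598 = 0.7521.
T(669)/T(451) = exp(τ_B − τ_A) = exp(0.5967) = 1.8162.

1.82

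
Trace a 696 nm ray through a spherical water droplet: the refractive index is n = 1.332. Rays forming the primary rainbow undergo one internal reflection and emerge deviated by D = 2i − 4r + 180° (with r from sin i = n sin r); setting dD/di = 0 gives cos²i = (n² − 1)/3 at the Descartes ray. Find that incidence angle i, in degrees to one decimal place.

cos²i = (1.332² − 1)/3 = (1.77422 − 1)/3 = 0.25807.
cos i = 0.50801, so i = 59.469°.

59.5°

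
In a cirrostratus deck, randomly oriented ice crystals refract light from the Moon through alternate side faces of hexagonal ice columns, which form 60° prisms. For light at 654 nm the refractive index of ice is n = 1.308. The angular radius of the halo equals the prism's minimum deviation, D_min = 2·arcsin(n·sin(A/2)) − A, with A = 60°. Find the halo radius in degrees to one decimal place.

n·sin(A/2) = 1.308 × sin 30° = 1.308 × 0.5000 = 0.6540.
D_min = 2·arcsin(0.6540) − 60° = 2 × 40.844° − 60° = 21.688°.

21.7°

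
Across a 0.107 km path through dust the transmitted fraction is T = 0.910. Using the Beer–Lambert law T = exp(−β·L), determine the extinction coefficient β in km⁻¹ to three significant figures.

Beer–Lambert: T = exp(−βL) ⇒ β = −ln(T)/L = −ln(0.910)/0.107 = 0.0943/0.107 = 0.8814 km⁻¹.

0.881 km⁻¹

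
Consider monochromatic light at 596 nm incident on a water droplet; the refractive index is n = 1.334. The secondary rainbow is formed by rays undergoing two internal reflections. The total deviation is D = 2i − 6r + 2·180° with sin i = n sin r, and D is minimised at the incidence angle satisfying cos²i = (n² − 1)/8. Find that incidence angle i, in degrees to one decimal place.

71.8°

cos²i = (1.334² − 1)/8 = (1.77956 − 1)/8 = 0.09744.
cos i = 0.31216, so i = 71.810°.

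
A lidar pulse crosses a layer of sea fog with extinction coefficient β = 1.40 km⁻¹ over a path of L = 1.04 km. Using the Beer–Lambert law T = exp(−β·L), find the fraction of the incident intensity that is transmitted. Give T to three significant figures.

0.233

τ = β·L = 1.40 × 1.04 = 1.4560.
T = exp(−1.4560) = 0.2332.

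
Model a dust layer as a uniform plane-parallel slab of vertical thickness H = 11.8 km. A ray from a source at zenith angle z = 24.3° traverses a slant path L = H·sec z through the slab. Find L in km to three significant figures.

sec z = 1/cos 24.3° = 1.0972.
L = 11.8 × 1.0972 = 12.947 km.

12.9 km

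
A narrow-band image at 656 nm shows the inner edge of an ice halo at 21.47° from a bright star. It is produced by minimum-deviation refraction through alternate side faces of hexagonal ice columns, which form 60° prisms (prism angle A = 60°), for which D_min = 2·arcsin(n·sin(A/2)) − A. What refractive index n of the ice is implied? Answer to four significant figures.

1.305

Rearranging: n = sin((D_min + A)/2) / sin(A/2).
(D_min + A)/2 = (21.47° + 60°)/2 = 40.735°.
n = sin 40.735° / sin 30° = 0.6526 / 0.5000 = 1.3051.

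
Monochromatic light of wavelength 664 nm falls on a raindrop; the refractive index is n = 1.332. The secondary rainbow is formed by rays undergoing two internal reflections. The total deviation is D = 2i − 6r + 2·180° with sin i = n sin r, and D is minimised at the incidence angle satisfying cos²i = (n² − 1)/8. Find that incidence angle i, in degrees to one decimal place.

cos²i = (1.332² − 1)/8 = (1.77422 − 1)/8 = 0.09678.
cos i = 0.31109, so i = 71.875°.

71.9°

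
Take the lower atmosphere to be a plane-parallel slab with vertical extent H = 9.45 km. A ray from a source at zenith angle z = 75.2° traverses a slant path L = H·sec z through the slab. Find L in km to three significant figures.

37.0 km

sec z = 1/cos 75.2° = 3.9147.
L = 9.45 × 3.9147 = 36.994 km.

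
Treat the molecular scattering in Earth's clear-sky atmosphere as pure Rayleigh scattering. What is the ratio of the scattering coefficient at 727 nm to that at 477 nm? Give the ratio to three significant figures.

Rayleigh scattering ∝ λ⁻⁴, so the ratio of coefficients is the inverse fourth power of the wavelength ratio.
σ(727)/σ(477) = (477/727)⁴ = (0.6561)⁴ = 0.1853.

0.185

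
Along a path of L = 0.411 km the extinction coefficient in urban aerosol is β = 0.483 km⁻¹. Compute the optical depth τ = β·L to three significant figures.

0.199

τ = β·L = 0.483 × 0.411 = 0.1985.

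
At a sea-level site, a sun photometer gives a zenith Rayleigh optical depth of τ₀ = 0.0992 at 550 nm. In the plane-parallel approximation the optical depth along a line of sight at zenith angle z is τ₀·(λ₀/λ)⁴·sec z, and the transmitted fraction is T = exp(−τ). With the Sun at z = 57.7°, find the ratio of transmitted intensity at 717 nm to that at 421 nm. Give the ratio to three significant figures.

1.61

Airmass: sec 57.7° = 1.8714.
τ(717 nm) = 0.0992 × (550/717)⁴ × 1.8714 = 0.0992 × 0.3462 × 1.8714 = 0.0643.
τ(421 nm) = 0.0992 × (550/421)⁴ × 1.8714 = 0.0992 × 2.9129 × 1.8714 = 0.5408.
T(717)/T(421) = exp(τ_B − τ_A) = exp(0.4765) = 1.6104.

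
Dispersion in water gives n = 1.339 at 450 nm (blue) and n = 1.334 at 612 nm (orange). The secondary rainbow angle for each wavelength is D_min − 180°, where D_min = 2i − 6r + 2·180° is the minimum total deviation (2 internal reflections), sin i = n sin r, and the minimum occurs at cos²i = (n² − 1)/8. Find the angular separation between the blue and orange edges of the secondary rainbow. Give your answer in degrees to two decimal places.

1.30°

At 450 nm (n = 1.339): cos²i = 0.09912 → i = 71.650°, r = 45.141°, D_min = 232.451°, rainbow angle = 52.451°.
At 612 nm (n = 1.334): cos²i = 0.09744 → i = 71.810°, r = 45.411°, D_min = 231.153°, rainbow angle = 51.153°.
Angular width = |52.451° − 51.153°| = 1.299°.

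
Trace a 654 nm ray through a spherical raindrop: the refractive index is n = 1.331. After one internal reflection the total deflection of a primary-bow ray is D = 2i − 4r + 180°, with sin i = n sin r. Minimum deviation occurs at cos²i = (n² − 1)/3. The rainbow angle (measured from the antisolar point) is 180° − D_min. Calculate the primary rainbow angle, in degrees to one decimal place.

42.4°

cos²i = (1.77156 − 1)/3 = 0.25719; i = arccos(0.50714) = 59.527°.
sin r = sin 59.527°/1.331 = 0.64753; r = 40.356°.
D_min = 2·59.527° − 4·40.356° + 180° = 137.630°.
Rainbow angle = 180° − D_min = 42.370°.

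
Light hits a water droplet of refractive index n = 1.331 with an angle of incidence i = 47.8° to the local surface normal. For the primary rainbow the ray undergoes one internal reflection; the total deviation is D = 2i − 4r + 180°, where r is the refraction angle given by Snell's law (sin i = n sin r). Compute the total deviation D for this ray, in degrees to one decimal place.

140.3°

sin r = sin 47.8° / 1.331 = 0.7408/1.331 = 0.5566; r = 33.82°.
D = 2·47.8° − 4·33.82° + 180° = 95.60° − 135.28° + 180° = 140.32°.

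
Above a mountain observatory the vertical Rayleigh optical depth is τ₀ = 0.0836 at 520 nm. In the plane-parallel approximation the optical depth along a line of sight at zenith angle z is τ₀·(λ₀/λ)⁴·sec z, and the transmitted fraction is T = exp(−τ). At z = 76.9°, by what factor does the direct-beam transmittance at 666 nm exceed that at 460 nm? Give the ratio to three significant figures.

Airmass: sec 76.9° = 4.4121.
τ(666 nm) = 0.0836 × (520/666)⁴ × 4.4121 = 0.0836 × 0.3716 × 4.4121 = 0.1371.
τ(460 nm) = 0.0836 × (520/460)⁴ × 4.4121 = 0.0836 × 1.6330 × 4.4121 = 0.6023.
T(666)/T(460) = exp(τ_B − τ_A) = exp(0.4652) = 1.5924.

1.59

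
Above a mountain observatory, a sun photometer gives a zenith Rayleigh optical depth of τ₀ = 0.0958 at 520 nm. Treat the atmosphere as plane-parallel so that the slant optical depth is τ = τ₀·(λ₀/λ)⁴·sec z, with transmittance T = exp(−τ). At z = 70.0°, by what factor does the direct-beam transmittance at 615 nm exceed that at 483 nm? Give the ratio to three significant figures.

1.26

Airmass: sec 70.0° = 2.9238.
τ(615 nm) = 0.0958 × (520/615)⁴ × 2.9238 = 0.0958 × 0.5111 × 2.9238 = 0.1432.
τ(483 nm) = 0.0958 × (520/483)⁴ × 2.9238 = 0.0958 × 1.3435 × 2.9238 = 0.3763.
T(615)/T(483) = exp(τ_B − τ_A) = exp(0.2331) = 1.2626.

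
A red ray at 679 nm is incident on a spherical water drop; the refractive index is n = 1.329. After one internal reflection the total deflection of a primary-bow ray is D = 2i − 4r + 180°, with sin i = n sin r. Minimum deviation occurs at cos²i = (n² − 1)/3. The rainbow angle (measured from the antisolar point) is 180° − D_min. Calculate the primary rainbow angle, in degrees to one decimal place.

42.7°

cos²i = (1.76624 − 1)/3 = 0.25541; i = arccos(0.50538) = 59.643°.
sin r = sin 59.643°/1.329 = 0.64928; r = 40.487°.
D_min = 2·59.643° − 4·40.487° + 180° = 137.337°.
Rainbow angle = 180° − D_min = 42.663°.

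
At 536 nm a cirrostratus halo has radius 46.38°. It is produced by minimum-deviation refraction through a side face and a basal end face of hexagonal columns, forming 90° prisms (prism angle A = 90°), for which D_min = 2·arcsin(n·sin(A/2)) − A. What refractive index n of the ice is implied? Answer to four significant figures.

1.313

Rearranging: n = sin((D_min + A)/2) / sin(A/2).
(D_min + A)/2 = (46.38° + 90°)/2 = 68.190°.
n = sin 68.190° / sin 45° = 0.9284 / 0.7071 = 1.3130.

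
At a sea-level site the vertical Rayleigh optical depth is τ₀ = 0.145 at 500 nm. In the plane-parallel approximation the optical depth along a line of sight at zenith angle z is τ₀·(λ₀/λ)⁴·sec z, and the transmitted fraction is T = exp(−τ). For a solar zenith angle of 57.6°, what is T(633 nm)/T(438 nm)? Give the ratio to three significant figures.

Airmass: sec 57.6° = 1.8663.
τ(633 nm) = 0.145 × (500/633)⁴ × 1.8663 = 0.145 × 0.3893 × 1.8663 = 0.1053.
τ(438 nm) = 0.145 × (500/438)⁴ × 1.8663 = 0.145 × 1.6982 × 1.8663 = 0.4595.
T(633)/T(438) = exp(τ_B − τ_A) = exp(0.3542) = 1.4250.

1.43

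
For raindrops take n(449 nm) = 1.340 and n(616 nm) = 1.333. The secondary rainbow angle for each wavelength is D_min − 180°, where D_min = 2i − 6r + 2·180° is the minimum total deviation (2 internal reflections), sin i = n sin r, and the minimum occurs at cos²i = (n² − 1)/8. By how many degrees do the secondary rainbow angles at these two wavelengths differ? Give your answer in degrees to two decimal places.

1.82°

At 449 nm (n = 1.340): cos²i = 0.09945 → i = 71.618°, r = 45.088°, D_min = 232.709°, rainbow angle = 52.709°.
At 616 nm (n = 1.333): cos²i = 0.09711 → i = 71.843°, r = 45.466°, D_min = 230.891°, rainbow angle = 50.891°.
Angular width = |52.709° − 50.891°| = 1.818°.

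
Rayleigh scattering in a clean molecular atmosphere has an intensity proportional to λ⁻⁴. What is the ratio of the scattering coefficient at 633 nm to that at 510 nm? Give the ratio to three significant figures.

0.421

Rayleigh scattering ∝ λ⁻⁴, so the ratio of coefficients is the inverse fourth power of the wavelength ratio.
σ(633)/σ(510) = (510/633)⁴ = (0.8057)⁴ = 0.4214.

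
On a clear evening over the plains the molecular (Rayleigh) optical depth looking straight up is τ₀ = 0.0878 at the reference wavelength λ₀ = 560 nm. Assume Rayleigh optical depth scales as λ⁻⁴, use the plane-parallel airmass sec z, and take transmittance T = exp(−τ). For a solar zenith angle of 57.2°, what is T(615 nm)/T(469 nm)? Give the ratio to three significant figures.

1.24

Airmass: sec 57.2° = 1.8460.
τ(615 nm) = 0.0878 × (560/615)⁴ × 1.8460 = 0.0878 × 0.6875 × 1.8460 = 0.1114.
τ(469 nm) = 0.0878 × (560/469)⁴ × 1.8460 = 0.0878 × 2.0326 × 1.8460 = 0.3295.
T(615)/T(469) = exp(τ_B − τ_A) = exp(0.2180) = 1.2436.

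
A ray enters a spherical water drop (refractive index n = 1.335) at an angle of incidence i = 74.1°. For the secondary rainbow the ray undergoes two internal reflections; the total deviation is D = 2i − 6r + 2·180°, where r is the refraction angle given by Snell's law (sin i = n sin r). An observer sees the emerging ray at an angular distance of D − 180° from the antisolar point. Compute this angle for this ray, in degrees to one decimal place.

51.7°

sin r = sin 74.1° / 1.335 = 0.9617/1.335 = 0.7204; r = 46.09°.
D = 2·74.1° − 6·46.09° + 2·180° = 148.20° − 276.53° + 360° = 231.67°.
Angle from antisolar point = D − 180° = 51.67°.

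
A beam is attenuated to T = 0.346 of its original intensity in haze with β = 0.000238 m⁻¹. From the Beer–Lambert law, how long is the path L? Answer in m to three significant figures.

Beer–Lambert: T = exp(−βL) ⇒ L = −ln(T)/β = −ln(0.346)/0.000238 = 1.0613/0.000238 = 4459 m.

4460 m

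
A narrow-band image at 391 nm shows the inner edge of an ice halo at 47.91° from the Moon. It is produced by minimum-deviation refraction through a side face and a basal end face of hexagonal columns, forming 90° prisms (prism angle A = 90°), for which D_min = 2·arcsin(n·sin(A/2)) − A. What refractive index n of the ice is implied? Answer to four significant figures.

Rearranging: n = sin((D_min + A)/2) / sin(A/2).
(D_min + A)/2 = (47.91° + 90°)/2 = 68.955°.
n = sin 68.955° / sin 45° = 0.9333 / 0.7071 = 1.3199.

1.320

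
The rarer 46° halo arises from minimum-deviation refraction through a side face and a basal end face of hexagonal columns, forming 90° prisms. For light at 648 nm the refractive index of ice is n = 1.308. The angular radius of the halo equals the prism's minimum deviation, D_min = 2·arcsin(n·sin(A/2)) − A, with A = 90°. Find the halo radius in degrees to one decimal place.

45.3°

n·sin(A/2) = 1.308 × sin 45° = 1.308 × 0.7071 = 0.9249.
D_min = 2·arcsin(0.9249) − 90° = 2 × 67.653° − 90° = 45.305°.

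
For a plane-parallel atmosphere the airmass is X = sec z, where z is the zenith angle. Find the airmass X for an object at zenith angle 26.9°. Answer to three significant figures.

X = sec z = 1/cos 26.9° = 1/0.8918 = 1.1213.

1.12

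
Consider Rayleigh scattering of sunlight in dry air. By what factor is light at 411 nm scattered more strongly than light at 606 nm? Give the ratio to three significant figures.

4.73

Rayleigh scattering ∝ λ⁻⁴, so the ratio of coefficients is the inverse fourth power of the wavelength ratio.
σ(411)/σ(606) = (606/411)⁴ = (1.4745)⁴ = 4.726.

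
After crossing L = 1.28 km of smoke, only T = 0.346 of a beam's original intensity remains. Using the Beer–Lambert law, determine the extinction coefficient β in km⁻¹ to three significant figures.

Beer–Lambert: T = exp(−βL) ⇒ β = −ln(T)/L = −ln(0.346)/1.28 = 1.0613/1.28 = 0.8292 km⁻¹.

0.829 km⁻¹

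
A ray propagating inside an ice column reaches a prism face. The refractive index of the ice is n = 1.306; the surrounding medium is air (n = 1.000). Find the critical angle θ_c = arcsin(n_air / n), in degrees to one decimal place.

50.0°

sin θ_c = n_air / n = 1.000 / 1.306 = 0.7657.
θ_c = arcsin(0.7657) = 49.97°.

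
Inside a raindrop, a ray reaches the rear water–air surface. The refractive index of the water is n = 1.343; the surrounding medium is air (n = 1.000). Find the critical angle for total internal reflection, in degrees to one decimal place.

48.1°

sin θ_c = n_air / n = 1.000 / 1.343 = 0.7446.
θ_c = arcsin(0.7446) = 48.12°.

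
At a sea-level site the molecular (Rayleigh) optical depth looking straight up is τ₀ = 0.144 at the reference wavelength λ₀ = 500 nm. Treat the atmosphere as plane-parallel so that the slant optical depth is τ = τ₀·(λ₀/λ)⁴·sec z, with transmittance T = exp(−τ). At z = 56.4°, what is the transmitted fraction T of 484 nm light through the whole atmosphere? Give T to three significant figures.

sec 56.4° = 1.8070.
τ = 0.144 × (500/484)⁴ × 1.8070 = 0.144 × 1.1389 × 1.8070 = 0.2964.
T = exp(−0.2964) = 0.7435.

0.744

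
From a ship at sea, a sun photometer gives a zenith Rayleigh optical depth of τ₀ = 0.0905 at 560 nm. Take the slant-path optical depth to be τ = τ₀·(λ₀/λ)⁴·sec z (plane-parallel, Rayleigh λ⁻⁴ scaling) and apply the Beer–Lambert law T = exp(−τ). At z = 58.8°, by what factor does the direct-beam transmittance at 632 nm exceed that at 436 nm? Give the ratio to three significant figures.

Airmass: sec 58.8° = 1.9304.
τ(632 nm) = 0.0905 × (560/632)⁴ × 1.9304 = 0.0905 × 0.6164 × 1.9304 = 0.1077.
τ(436 nm) = 0.0905 × (560/436)⁴ × 1.9304 = 0.0905 × 2.7215 × 1.9304 = 0.4754.
T(632)/T(436) = exp(τ_B − τ_A) = exp(0.3678) = 1.4445.

1.44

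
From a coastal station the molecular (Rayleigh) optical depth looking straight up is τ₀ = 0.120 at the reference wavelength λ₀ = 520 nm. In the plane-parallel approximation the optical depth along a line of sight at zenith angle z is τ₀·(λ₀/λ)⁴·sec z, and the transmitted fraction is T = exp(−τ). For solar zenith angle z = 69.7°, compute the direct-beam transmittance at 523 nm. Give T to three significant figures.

sec 69.7° = 2.8824.
τ = 0.120 × (520/523)⁴ × 2.8824 = 0.120 × 0.9773 × 2.8824 = 0.3380.
T = exp(−0.3380) = 0.7132.

0.713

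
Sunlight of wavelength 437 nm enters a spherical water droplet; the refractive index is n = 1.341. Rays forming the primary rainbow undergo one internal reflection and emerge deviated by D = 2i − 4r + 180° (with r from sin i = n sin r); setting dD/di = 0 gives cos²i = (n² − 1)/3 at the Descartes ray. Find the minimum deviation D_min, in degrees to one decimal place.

cos²i = (1.79828 − 1)/3 = 0.26609; i = arccos(0.51584) = 58.946°.
sin r = sin 58.946°/1.341 = 0.63884; r = 39.705°.
D_min = 2·58.946° − 4·39.705° + 180° = 139.071°.

139.1°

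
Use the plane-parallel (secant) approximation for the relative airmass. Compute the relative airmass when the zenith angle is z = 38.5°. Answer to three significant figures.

1.28

X = sec z = 1/cos 38.5° = 1/0.7826 = 1.2778.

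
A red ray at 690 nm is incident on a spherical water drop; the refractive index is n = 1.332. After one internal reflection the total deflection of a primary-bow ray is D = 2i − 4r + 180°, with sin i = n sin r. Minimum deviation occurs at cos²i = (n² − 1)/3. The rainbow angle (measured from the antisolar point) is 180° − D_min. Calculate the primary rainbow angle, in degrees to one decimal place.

42.2°

cos²i = (1.77422 − 1)/3 = 0.25807; i = arccos(0.50801) = 59.469°.
sin r = sin 59.469°/1.332 = 0.64666; r = 40.290°.
D_min = 2·59.469° − 4·40.290° + 180° = 137.776°.
Rainbow angle = 180° − D_min = 42.224°.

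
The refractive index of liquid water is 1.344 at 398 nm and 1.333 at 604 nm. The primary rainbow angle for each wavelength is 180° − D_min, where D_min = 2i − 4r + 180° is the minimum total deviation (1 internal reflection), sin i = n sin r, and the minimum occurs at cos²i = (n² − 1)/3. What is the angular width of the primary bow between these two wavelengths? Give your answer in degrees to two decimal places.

1.57°

At 398 nm (n = 1.344): cos²i = 0.26878 → i = 58.772°, r = 39.512°, D_min = 139.495°, rainbow angle = 40.505°.
At 604 nm (n = 1.333): cos²i = 0.25896 → i = 59.410°, r = 40.225°, D_min = 137.922°, rainbow angle = 42.078°.
Angular width = |40.505° − 42.078°| = 1.573°.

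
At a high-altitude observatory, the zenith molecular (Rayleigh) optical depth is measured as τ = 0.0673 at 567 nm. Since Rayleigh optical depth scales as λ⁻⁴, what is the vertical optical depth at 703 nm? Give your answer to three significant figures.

0.0285

τ(703 nm) = τ(567 nm) × (567/703)⁴ = 0.0673 × (0.8065)⁴ = 0.0673 × 0.4232 = 0.0285.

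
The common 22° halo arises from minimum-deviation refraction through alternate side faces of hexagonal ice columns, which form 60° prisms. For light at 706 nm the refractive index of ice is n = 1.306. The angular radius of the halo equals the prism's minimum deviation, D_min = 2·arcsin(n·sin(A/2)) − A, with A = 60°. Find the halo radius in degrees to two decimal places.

n·sin(A/2) = 1.306 × sin 30° = 1.306 × 0.5000 = 0.6530.
D_min = 2·arcsin(0.6530) − 60° = 2 × 40.768° − 60° = 21.536°.

21.54°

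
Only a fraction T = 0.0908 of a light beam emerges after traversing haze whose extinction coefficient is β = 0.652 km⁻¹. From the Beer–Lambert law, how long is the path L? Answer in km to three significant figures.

Beer–Lambert: T = exp(−βL) ⇒ L = −ln(T)/β = −ln(0.0908)/0.652 = 2.3991/0.652 = 3.68 km.

3.68 km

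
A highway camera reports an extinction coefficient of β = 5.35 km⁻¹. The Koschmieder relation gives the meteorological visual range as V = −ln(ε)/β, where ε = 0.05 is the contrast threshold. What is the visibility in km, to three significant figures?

V = −ln(0.05) / 5.35 = 2.996 / 5.35 = 0.5599 km.

0.560 km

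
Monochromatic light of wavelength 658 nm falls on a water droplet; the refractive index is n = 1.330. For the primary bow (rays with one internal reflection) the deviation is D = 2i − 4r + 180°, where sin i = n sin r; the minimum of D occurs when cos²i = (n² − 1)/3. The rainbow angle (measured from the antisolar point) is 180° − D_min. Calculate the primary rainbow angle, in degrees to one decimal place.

cos²i = (1.76890 − 1)/3 = 0.25630; i = arccos(0.50626) = 59.585°.
sin r = sin 59.585°/1.330 = 0.64841; r = 40.422°.
D_min = 2·59.585° − 4·40.422° + 180° = 137.484°.
Rainbow angle = 180° − D_min = 42.516°.

42.5°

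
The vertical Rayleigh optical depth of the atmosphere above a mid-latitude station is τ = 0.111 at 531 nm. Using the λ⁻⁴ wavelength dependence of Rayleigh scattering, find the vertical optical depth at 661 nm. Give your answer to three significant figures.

τ(661 nm) = τ(531 nm) × (531/661)⁴ = 0.111 × (0.8033)⁴ = 0.111 × 0.4165 = 0.0462.

0.0462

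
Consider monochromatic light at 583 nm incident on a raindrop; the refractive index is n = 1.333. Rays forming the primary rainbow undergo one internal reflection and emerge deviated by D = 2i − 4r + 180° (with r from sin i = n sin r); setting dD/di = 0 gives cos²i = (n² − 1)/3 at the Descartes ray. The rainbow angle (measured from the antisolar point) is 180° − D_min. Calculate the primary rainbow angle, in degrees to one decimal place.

42.1°

cos²i = (1.77689 − 1)/3 = 0.25896; i = arccos(0.50888) = 59.410°.
sin r = sin 59.410°/1.333 = 0.64579; r = 40.225°.
D_min = 2·59.410° − 4·40.225° + 180° = 137.922°.
Rainbow angle = 180° − D_min = 42.078°.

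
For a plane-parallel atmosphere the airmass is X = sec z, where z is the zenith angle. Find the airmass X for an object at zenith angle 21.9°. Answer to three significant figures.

X = sec z = 1/cos 21.9° = 1/0.9278 = 1.0778.

1.08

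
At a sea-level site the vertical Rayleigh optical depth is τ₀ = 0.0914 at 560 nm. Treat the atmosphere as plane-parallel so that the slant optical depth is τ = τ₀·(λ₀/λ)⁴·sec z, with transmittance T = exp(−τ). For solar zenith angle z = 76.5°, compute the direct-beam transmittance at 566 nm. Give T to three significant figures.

0.687

sec 76.5° = 4.2837.
τ = 0.0914 × (560/566)⁴ × 4.2837 = 0.0914 × 0.9583 × 4.2837 = 0.3752.
T = exp(−0.3752) = 0.6872.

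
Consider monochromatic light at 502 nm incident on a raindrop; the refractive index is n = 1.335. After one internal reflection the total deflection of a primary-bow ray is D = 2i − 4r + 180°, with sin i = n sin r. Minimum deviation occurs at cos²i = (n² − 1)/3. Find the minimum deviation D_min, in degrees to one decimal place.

138.2°

cos²i = (1.78222 − 1)/3 = 0.26074; i = arccos(0.51063) = 59.294°.
sin r = sin 59.294°/1.335 = 0.64405; r = 40.094°.
D_min = 2·59.294° − 4·40.094° + 180° = 138.212°.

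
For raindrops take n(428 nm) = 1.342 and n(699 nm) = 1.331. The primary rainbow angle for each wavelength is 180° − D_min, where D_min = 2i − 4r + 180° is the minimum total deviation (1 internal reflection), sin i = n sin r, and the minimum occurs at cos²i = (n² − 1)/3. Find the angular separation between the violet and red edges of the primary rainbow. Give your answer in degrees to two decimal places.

At 428 nm (n = 1.342): cos²i = 0.26699 → i = 58.888°, r = 39.641°, D_min = 139.213°, rainbow angle = 40.787°.
At 699 nm (n = 1.331): cos²i = 0.25719 → i = 59.527°, r = 40.356°, D_min = 137.630°, rainbow angle = 42.370°.
Angular width = |40.787° − 42.370°| = 1.583°.

1.58°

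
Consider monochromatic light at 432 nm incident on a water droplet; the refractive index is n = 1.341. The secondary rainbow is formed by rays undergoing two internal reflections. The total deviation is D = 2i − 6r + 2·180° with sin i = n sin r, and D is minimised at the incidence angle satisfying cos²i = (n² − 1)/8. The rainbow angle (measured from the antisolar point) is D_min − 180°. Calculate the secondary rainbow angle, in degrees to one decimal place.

cos²i = (1.79828 − 1)/8 = 0.09979; i = arccos(0.31589) = 71.586°.
sin r = sin 71.586°/1.341 = 0.70753; r = 45.034°.
D_min = 2·71.586° − 6·45.034° + 360° = 232.966°.
Rainbow angle = D_min − 180° = 52.966°.

53.0°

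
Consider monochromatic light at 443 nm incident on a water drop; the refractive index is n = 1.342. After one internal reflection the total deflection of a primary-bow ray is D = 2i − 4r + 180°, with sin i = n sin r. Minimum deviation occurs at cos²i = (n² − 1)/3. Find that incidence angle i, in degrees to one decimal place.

58.9°

cos²i = (1.342² − 1)/3 = (1.80096 − 1)/3 = 0.26699.
cos i = 0.51671, so i = 58.888°.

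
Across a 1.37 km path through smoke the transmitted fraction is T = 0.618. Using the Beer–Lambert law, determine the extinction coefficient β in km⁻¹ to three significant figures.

0.351 km⁻¹

Beer–Lambert: T = exp(−βL) ⇒ β = −ln(T)/L = −ln(0.618)/1.37 = 0.4813/1.37 = 0.3513 km⁻¹.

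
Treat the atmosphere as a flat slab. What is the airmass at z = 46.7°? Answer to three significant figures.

1.46

X = sec z = 1/cos 46.7° = 1/0.6858 = 1.4581.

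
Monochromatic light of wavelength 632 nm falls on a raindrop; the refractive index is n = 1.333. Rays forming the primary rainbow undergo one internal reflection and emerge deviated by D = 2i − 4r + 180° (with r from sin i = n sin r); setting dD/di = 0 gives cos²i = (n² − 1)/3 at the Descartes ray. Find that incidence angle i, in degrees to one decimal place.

cos²i = (1.333² − 1)/3 = (1.77689 − 1)/3 = 0.25896.
cos i = 0.50888, so i = 59.410°.

59.4°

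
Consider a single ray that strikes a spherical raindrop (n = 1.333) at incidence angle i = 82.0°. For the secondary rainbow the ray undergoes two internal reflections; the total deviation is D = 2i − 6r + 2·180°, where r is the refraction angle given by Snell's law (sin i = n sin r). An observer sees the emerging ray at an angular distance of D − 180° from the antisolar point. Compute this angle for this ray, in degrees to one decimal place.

sin r = sin 82.0° / 1.333 = 0.9903/1.333 = 0.7429; r = 47.98°.
D = 2·82.0° − 6·47.98° + 2·180° = 164.00° − 287.87° + 360° = 236.13°.
Angle from antisolar point = D − 180° = 56.13°.

56.1°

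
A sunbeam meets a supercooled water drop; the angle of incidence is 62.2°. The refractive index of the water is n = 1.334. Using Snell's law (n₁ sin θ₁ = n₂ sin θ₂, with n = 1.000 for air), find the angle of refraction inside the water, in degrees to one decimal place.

Snell: sin θ_r = sin θ_i / n = sin 62.2° / 1.334 = 0.8846 / 1.334 = 0.6631.
θ_r = arcsin(0.6631) = 41.54°.

41.5°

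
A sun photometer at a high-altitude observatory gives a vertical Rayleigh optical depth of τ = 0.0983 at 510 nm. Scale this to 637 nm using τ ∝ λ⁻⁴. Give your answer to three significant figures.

τ(637 nm) = τ(510 nm) × (510/637)⁴ = 0.0983 × (0.8006)⁴ = 0.0983 × 0.4109 = 0.0404.

0.0404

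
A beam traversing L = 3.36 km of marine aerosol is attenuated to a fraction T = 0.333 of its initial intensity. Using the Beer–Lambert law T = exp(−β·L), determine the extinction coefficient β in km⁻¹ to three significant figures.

Beer–Lambert: T = exp(−βL) ⇒ β = −ln(T)/L = −ln(0.333)/3.36 = 1.0996/3.36 = 0.3273 km⁻¹.

0.327 km⁻¹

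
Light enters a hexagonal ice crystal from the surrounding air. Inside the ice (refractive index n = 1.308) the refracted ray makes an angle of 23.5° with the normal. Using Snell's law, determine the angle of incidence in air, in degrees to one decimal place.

Snell: sin θ_i = n · sin θ_r = 1.308 × sin 23.5° = 1.308 × 0.3987 = 0.5216.
θ_i = arcsin(0.5216) = 31.44°.

31.4°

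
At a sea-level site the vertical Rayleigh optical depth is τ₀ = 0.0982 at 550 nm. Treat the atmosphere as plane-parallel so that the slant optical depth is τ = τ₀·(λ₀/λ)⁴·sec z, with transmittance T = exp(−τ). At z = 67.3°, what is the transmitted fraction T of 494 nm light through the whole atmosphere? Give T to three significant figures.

0.676

sec 67.3° = 2.5913.
τ = 0.0982 × (550/494)⁴ × 2.5913 = 0.0982 × 1.5365 × 2.5913 = 0.3910.
T = exp(−0.3910) = 0.6764.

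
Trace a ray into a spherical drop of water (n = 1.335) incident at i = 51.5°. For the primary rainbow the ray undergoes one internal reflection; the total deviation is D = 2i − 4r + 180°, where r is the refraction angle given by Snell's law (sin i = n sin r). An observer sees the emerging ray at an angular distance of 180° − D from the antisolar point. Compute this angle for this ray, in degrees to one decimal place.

sin r = sin 51.5° / 1.335 = 0.7826/1.335 = 0.5862; r = 35.89°.
D = 2·51.5° − 4·35.89° + 180° = 103.00° − 143.56° + 180° = 139.44°.
Angle from antisolar point = 180° − D = 40.56°.

40.6°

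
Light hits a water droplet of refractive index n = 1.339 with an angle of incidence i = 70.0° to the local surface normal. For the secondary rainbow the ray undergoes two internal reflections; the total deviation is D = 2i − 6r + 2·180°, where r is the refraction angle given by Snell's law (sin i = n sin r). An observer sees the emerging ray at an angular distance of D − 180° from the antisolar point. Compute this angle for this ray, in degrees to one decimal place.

52.6°

sin r = sin 70.0° / 1.339 = 0.9397/1.339 = 0.7018; r = 44.57°.
D = 2·70.0° − 6·44.57° + 2·180° = 140.00° − 267.42° + 360° = 232.58°.
Angle from antisolar point = D − 180° = 52.58°.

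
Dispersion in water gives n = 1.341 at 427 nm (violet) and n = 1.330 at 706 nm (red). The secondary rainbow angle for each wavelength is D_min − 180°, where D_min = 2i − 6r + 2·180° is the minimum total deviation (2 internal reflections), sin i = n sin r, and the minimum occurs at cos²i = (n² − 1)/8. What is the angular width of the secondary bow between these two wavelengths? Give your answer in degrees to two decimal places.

At 427 nm (n = 1.341): cos²i = 0.09979 → i = 71.586°, r = 45.034°, D_min = 232.966°, rainbow angle = 52.966°.
At 706 nm (n = 1.330): cos²i = 0.09611 → i = 71.940°, r = 45.630°, D_min = 230.101°, rainbow angle = 50.101°.
Angular width = |52.966° − 50.101°| = 2.865°.

2.86°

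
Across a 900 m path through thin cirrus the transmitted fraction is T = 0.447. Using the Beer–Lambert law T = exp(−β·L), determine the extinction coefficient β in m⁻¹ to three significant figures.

0.000895 m⁻¹

Beer–Lambert: T = exp(−βL) ⇒ β = −ln(T)/L = −ln(0.447)/900 = 0.8052/900 = 0.0008947 m⁻¹.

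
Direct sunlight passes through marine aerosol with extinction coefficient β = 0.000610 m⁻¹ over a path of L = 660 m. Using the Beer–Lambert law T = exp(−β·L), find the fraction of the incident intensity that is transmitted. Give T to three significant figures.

τ = β·L = 0.000610 × 660 = 0.4026.
T = exp(−0.4026) = 0.6686.

0.669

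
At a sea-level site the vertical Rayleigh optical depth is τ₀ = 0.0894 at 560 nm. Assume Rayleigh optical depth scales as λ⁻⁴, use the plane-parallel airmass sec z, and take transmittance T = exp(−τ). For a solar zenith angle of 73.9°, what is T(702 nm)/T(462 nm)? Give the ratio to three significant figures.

1.76

Airmass: sec 73.9° = 3.6060.
τ(702 nm) = 0.0894 × (560/702)⁴ × 3.6060 = 0.0894 × 0.4050 × 3.6060 = 0.1305.
τ(462 nm) = 0.0894 × (560/462)⁴ × 3.6060 = 0.0894 × 2.1587 × 3.6060 = 0.6959.
T(702)/T(462) = exp(τ_B − τ_A) = exp(0.5654) = 1.7601.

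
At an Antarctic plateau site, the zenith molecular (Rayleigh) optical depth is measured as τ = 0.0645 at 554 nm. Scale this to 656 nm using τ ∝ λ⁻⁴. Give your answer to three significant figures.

τ(656 nm) = τ(554 nm) × (554/656)⁴ = 0.0645 × (0.8445)⁴ = 0.0645 × 0.5087 = 0.0328.

0.0328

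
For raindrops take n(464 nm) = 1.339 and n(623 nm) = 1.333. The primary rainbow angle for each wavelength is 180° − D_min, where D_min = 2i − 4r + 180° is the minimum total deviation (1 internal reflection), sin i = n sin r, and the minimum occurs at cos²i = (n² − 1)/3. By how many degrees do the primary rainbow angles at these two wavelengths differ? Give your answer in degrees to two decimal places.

0.86°

At 464 nm (n = 1.339): cos²i = 0.26431 → i = 59.062°, r = 39.834°, D_min = 138.786°, rainbow angle = 41.214°.
At 623 nm (n = 1.333): cos²i = 0.25896 → i = 59.410°, r = 40.225°, D_min = 137.922°, rainbow angle = 42.078°.
Angular width = |41.214° − 42.078°| = 0.865°.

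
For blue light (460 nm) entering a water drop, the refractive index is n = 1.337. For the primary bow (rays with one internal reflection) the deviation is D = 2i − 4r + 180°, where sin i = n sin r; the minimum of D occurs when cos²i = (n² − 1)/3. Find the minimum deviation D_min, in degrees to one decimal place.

cos²i = (1.78757 − 1)/3 = 0.26252; i = arccos(0.51237) = 59.178°.
sin r = sin 59.178°/1.337 = 0.64231; r = 39.964°.
D_min = 2·59.178° − 4·39.964° + 180° = 138.500°.

138.5°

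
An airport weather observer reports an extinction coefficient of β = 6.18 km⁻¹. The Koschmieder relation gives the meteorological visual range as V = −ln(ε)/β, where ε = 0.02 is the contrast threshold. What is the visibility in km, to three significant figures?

V = −ln(0.02) / 6.18 = 3.912 / 6.18 = 0.6330 km.

0.633 km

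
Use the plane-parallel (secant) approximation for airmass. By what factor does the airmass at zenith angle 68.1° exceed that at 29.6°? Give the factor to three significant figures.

2.33

X(68.1°)/X(29.6°) = sec 68.1° / sec 29.6° = cos 29.6° / cos 68.1° = 0.8695/0.3730 = 2.3312.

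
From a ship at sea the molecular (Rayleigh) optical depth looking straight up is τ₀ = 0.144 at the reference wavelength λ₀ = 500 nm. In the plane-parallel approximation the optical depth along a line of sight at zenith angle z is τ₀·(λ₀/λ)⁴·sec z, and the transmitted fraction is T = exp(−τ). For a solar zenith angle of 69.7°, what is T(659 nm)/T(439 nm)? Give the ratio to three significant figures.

1.75

Airmass: sec 69.7° = 2.8824.
τ(659 nm) = 0.144 × (500/659)⁴ × 2.8824 = 0.144 × 0.3314 × 2.8824 = 0.1375.
τ(439 nm) = 0.144 × (500/439)⁴ × 2.8824 = 0.144 × 1.6828 × 2.8824 = 0.6985.
T(659)/T(439) = exp(τ_B − τ_A) = exp(0.5609) = 1.7523.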